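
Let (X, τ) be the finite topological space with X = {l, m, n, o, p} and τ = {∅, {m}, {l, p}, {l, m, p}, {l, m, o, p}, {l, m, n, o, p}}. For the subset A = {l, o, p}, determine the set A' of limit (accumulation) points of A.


A' = {l, n, o, p}

For each x ∈ X, list the open sets U ∈ τ with x ∈ U, then check whether U ∩ (A ∖ {x}) ≠ ∅ for every such U.
  x = l: opens ∋ x are {l, p}, {l, m, p}, {l, m, o, p}, {l, m, n, o, p}; each meets A ∖ {l}, so x IS a limit point.
  x = m: open {m} ∋ x has {m} ∩ (A ∖ {m}) = ∅, so x is NOT a limit point.
  x = n: opens ∋ x are {l, m, n, o, p}; each meets A ∖ {n}, so x IS a limit point.
  x = o: opens ∋ x are {l, m, o, p}, {l, m, n, o, p}; each meets A ∖ {o}, so x IS a limit point.
  x = p: opens ∋ x are {l, p}, {l, m, p}, {l, m, o, p}, {l, m, n, o, p}; each meets A ∖ {p}, so x IS a limit point.
Collecting: A' = {l, n, o, p}.


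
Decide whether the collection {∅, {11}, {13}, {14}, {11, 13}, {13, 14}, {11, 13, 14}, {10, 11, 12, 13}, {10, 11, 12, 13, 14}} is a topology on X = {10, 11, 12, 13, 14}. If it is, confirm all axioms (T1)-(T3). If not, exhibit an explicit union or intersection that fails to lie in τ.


τ is NOT a topology on X.

Axiom (T1): ∅ ∈ τ? Yes; X ∈ τ? Yes.
Axiom (T2/T3): check pairwise unions and intersections of members of τ.
Counterexample for (T2): {11} ∪ {14} = {11, 14} ∉ τ. Therefore τ is NOT a topology.


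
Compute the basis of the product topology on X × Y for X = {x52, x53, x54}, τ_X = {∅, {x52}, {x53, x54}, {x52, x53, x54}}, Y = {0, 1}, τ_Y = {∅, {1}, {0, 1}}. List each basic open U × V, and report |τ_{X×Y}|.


Basis B = {∅ × ∅, {x52} × {1}, {x52} × {0, 1}, {x53, x54} × {1}, {x52, x53, x54} × {1}, {x53, x54} × {0, 1}, {x52, x53, x54} × {0, 1}}; |τ_{X×Y}| = 9.

Enumerate products U × V with U ∈ τ_X, V ∈ τ_Y (deduplicated):
  ∅ × ∅ = {} (∅)
  {x52} × {1} = {(x52,1)}
  {x52} × {0, 1} = {(x52,0), (x52,1)}
  {x53, x54} × {1} = {(x53,1), (x54,1)}
  {x52, x53, x54} × {1} = {(x52,1), (x53,1), (x54,1)}
  {x53, x54} × {0, 1} = {(x53,0), (x53,1), (x54,0), (x54,1)}
  {x52, x53, x54} × {0, 1} = {(x52,0), (x52,1), (x53,0), (x53,1), (x54,0), (x54,1)}
These 7 distinct sets form the basis B.
Close under arbitrary unions to get τ_{X×Y}; counting gives |τ_{X×Y}| = 9.


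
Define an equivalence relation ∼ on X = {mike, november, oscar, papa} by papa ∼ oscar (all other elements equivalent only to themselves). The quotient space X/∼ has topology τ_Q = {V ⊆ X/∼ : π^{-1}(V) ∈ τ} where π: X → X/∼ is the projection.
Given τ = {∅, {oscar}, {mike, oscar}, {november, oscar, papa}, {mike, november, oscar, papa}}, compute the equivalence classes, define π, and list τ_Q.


X/∼ = {[mike], [november], [oscar=papa]}; |τ_Q| = 3.

Equivalence classes: [mike], [november], [oscar=papa].
Quotient map π: X → X/∼ sends mike ↦ [mike], november ↦ [november], oscar ↦ [oscar=papa], papa ↦ [oscar=papa].
For each subset V ⊆ X/∼, compute π^{-1}(V) ⊆ X and check whether π^{-1}(V) ∈ τ. V is open in τ_Q iff π^{-1}(V) ∈ τ.
  V = {}: π^{-1}(V) = ∅ ∈ τ ✓.
  V = {[mike]}: π^{-1}(V) = {mike} ∉ τ ✗.
  V = {[november]}: π^{-1}(V) = {november} ∉ τ ✗.
  V = {[mike], [november]}: π^{-1}(V) = {mike, november} ∉ τ ✗.
  V = {[oscar=papa]}: π^{-1}(V) = {oscar, papa} ∉ τ ✗.
  V = {[mike], [oscar=papa]}: π^{-1}(V) = {mike, oscar, papa} ∉ τ ✗.
  V = {[november], [oscar=papa]}: π^{-1}(V) = {november, oscar, papa} ∈ τ ✓.
  V = {[mike], [november], [oscar=papa]}: π^{-1}(V) = {mike, november, oscar, papa} ∈ τ ✓.
Open sets in the quotient: τ_Q = {{}, {[november], [oscar=papa]}, {[mike], [november], [oscar=papa]}} (3 elements).


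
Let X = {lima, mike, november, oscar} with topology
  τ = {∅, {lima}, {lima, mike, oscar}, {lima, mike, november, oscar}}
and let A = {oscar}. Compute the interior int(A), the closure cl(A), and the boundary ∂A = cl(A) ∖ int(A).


int(A) = ∅, cl(A) = {mike, november, oscar}, ∂A = {mike, november, oscar}.

Closed sets in (X, τ) are complements of opens:
  closed(X, τ) = {∅, {november}, {mike, november, oscar}, {lima, mike, november, oscar}}.
int(A) = ⋃ {U ∈ τ : U ⊆ A}. Opens contained in A: ∅.
Taking the union of these: int(A) = ∅.
cl(A) = ⋂ {C closed : A ⊆ C}. Closed sets containing A: {mike, november, oscar}, {lima, mike, november, oscar}.
Intersecting these: cl(A) = {mike, november, oscar}.
∂A = cl(A) ∖ int(A) = {mike, november, oscar} ∖ ∅ = {mike, november, oscar}.


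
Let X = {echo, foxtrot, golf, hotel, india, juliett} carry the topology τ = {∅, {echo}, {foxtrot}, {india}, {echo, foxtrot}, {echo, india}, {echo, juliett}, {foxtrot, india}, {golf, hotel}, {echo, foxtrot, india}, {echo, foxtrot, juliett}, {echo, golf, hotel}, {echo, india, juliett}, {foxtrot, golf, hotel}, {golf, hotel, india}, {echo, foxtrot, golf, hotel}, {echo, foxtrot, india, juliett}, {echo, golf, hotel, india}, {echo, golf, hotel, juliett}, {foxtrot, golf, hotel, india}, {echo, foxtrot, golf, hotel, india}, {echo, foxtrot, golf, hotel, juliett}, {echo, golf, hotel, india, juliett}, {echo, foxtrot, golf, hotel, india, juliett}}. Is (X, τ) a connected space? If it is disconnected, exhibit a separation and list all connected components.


(X, τ) is disconnected; components = [{foxtrot}, {india}, {echo, juliett}, {golf, hotel}].

Find clopen sets (U ∈ τ with X ∖ U ∈ τ):
  U = ∅, X ∖ U = {echo, foxtrot, golf, hotel, india, juliett} — both open, so U is clopen.
  U = {foxtrot}, X ∖ U = {echo, golf, hotel, india, juliett} — both open, so U is clopen.
  U = {india}, X ∖ U = {echo, foxtrot, golf, hotel, juliett} — both open, so U is clopen.
  U = {echo, juliett}, X ∖ U = {foxtrot, golf, hotel, india} — both open, so U is clopen.
  U = {foxtrot, india}, X ∖ U = {echo, golf, hotel, juliett} — both open, so U is clopen.
  U = {golf, hotel}, X ∖ U = {echo, foxtrot, india, juliett} — both open, so U is clopen.
  U = {echo, foxtrot, juliett}, X ∖ U = {golf, hotel, india} — both open, so U is clopen.
  U = {echo, india, juliett}, X ∖ U = {foxtrot, golf, hotel} — both open, so U is clopen.
  U = {foxtrot, golf, hotel}, X ∖ U = {echo, india, juliett} — both open, so U is clopen.
  U = {golf, hotel, india}, X ∖ U = {echo, foxtrot, juliett} — both open, so U is clopen.
  U = {echo, foxtrot, india, juliett}, X ∖ U = {golf, hotel} — both open, so U is clopen.
  U = {echo, golf, hotel, juliett}, X ∖ U = {foxtrot, india} — both open, so U is clopen.
  U = {foxtrot, golf, hotel, india}, X ∖ U = {echo, juliett} — both open, so U is clopen.
  U = {echo, foxtrot, golf, hotel, juliett}, X ∖ U = {india} — both open, so U is clopen.
  U = {echo, golf, hotel, india, juliett}, X ∖ U = {foxtrot} — both open, so U is clopen.
  U = {echo, foxtrot, golf, hotel, india, juliett}, X ∖ U = ∅ — both open, so U is clopen.
Nontrivial clopen(s) exist: e.g. {echo, golf, hotel, india, juliett}. So (X, τ) is disconnected.
Compute connected components by grouping points that agree on all clopens:
  component: {foxtrot}
  component: {india}
  component: {echo, juliett}
  component: {golf, hotel}


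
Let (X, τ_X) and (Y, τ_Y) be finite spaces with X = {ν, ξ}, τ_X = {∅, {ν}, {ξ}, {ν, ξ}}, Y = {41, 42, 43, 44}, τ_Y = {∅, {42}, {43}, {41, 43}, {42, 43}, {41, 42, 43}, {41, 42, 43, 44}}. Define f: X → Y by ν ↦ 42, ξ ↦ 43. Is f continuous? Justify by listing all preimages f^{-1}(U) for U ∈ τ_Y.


f IS continuous.

Compute f^{-1}(U) for each U ∈ τ_Y:
  U = ∅: f^{-1}(U) = ∅ ∈ τ_X ✓.
  U = {42}: f^{-1}(U) = {ν} ∈ τ_X ✓.
  U = {43}: f^{-1}(U) = {ξ} ∈ τ_X ✓.
  U = {41, 43}: f^{-1}(U) = {ξ} ∈ τ_X ✓.
  U = {42, 43}: f^{-1}(U) = {ν, ξ} ∈ τ_X ✓.
  U = {41, 42, 43}: f^{-1}(U) = {ν, ξ} ∈ τ_X ✓.
  U = {41, 42, 43, 44}: f^{-1}(U) = {ν, ξ} ∈ τ_X ✓.
Every preimage lies in τ_X, so f IS continuous.


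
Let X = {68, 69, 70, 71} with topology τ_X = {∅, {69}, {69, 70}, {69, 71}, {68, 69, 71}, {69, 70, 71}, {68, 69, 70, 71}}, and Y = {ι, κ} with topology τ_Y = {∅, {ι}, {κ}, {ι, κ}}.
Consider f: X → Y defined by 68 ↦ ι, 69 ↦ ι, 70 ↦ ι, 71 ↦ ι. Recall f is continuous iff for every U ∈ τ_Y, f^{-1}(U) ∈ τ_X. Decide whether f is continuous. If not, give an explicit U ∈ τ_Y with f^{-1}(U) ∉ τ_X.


f IS continuous.

Compute f^{-1}(U) for each U ∈ τ_Y:
  U = ∅: f^{-1}(U) = ∅ ∈ τ_X ✓.
  U = {ι}: f^{-1}(U) = {68, 69, 70, 71} ∈ τ_X ✓.
  U = {κ}: f^{-1}(U) = ∅ ∈ τ_X ✓.
  U = {ι, κ}: f^{-1}(U) = {68, 69, 70, 71} ∈ τ_X ✓.
Every preimage lies in τ_X, so f IS continuous.


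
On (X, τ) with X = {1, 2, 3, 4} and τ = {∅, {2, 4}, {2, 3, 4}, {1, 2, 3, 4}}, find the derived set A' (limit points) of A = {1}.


A' = ∅

For each x ∈ X, list the open sets U ∈ τ with x ∈ U, then check whether U ∩ (A ∖ {x}) ≠ ∅ for every such U.
  x = 1: open {1, 2, 3, 4} ∋ x has {1, 2, 3, 4} ∩ (A ∖ {1}) = ∅, so x is NOT a limit point.
  x = 2: open {2, 4} ∋ x has {2, 4} ∩ (A ∖ {2}) = ∅, so x is NOT a limit point.
  x = 3: open {2, 3, 4} ∋ x has {2, 3, 4} ∩ (A ∖ {3}) = ∅, so x is NOT a limit point.
  x = 4: open {2, 4} ∋ x has {2, 4} ∩ (A ∖ {4}) = ∅, so x is NOT a limit point.
Collecting: A' = ∅.


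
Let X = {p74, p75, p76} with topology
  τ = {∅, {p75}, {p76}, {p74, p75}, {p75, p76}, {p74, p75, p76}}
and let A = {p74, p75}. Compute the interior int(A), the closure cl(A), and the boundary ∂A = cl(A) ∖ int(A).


int(A) = {p74, p75}, cl(A) = {p74, p75}, ∂A = ∅.

Closed sets in (X, τ) are complements of opens:
  closed(X, τ) = {∅, {p74}, {p76}, {p74, p75}, {p74, p76}, {p74, p75, p76}}.
int(A) = ⋃ {U ∈ τ : U ⊆ A}. Opens contained in A: ∅, {p75}, {p74, p75}.
Taking the union of these: int(A) = {p74, p75}.
cl(A) = ⋂ {C closed : A ⊆ C}. Closed sets containing A: {p74, p75}, {p74, p75, p76}.
Intersecting these: cl(A) = {p74, p75}.
∂A = cl(A) ∖ int(A) = {p74, p75} ∖ {p74, p75} = ∅.


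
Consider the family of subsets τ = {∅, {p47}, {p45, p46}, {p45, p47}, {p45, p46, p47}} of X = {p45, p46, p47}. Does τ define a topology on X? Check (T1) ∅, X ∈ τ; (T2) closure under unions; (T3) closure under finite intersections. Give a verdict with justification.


τ is NOT a topology on X.

Axiom (T1): ∅ ∈ τ? Yes; X ∈ τ? Yes.
Axiom (T2/T3): check pairwise unions and intersections of members of τ.
Counterexample for (T3): {p45, p46} ∩ {p45, p47} = {p45} ∉ τ. Therefore τ is NOT a topology.


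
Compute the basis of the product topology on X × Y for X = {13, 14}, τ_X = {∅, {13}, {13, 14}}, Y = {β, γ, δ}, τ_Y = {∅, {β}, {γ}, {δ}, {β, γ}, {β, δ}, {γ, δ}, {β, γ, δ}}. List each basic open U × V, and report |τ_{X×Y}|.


Basis B = {∅ × ∅, {13} × {β}, {13} × {γ}, {13} × {δ}, {13} × {β, γ}, {13} × {β, δ}, {13, 14} × {β}, {13} × {γ, δ}, {13, 14} × {γ}, {13, 14} × {δ}, {13} × {β, γ, δ}, {13, 14} × {β, γ}, {13, 14} × {β, δ}, {13, 14} × {γ, δ}, {13, 14} × {β, γ, δ}}; |τ_{X×Y}| = 27.

Enumerate products U × V with U ∈ τ_X, V ∈ τ_Y (deduplicated):
  ∅ × ∅ = {} (∅)
  {13} × {β} = {(13,β)}
  {13} × {γ} = {(13,γ)}
  {13} × {δ} = {(13,δ)}
  {13} × {β, γ} = {(13,β), (13,γ)}
  {13} × {β, δ} = {(13,β), (13,δ)}
  {13, 14} × {β} = {(13,β), (14,β)}
  {13} × {γ, δ} = {(13,γ), (13,δ)}
  {13, 14} × {γ} = {(13,γ), (14,γ)}
  {13, 14} × {δ} = {(13,δ), (14,δ)}
  {13} × {β, γ, δ} = {(13,β), (13,γ), (13,δ)}
  {13, 14} × {β, γ} = {(13,β), (13,γ), (14,β), (14,γ)}
  {13, 14} × {β, δ} = {(13,β), (13,δ), (14,β), (14,δ)}
  {13, 14} × {γ, δ} = {(13,γ), (13,δ), (14,γ), (14,δ)}
  {13, 14} × {β, γ, δ} = {(13,β), (13,γ), (13,δ), (14,β), (14,γ), (14,δ)}
These 15 distinct sets form the basis B.
Close under arbitrary unions to get τ_{X×Y}; counting gives |τ_{X×Y}| = 27.


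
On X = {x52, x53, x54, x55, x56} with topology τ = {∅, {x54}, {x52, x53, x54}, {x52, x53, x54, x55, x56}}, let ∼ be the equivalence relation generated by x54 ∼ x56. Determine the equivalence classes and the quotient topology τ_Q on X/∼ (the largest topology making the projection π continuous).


X/∼ = {[x52], [x53], [x54=x56], [x55]}; |τ_Q| = 2.

Equivalence classes: [x52], [x53], [x54=x56], [x55].
Quotient map π: X → X/∼ sends x52 ↦ [x52], x53 ↦ [x53], x54 ↦ [x54=x56], x55 ↦ [x55], x56 ↦ [x54=x56].
For each subset V ⊆ X/∼, compute π^{-1}(V) ⊆ X and check whether π^{-1}(V) ∈ τ. V is open in τ_Q iff π^{-1}(V) ∈ τ.
  V = {}: π^{-1}(V) = ∅ ∈ τ ✓.
  V = {[x52]}: π^{-1}(V) = {x52} ∉ τ ✗.
  V = {[x53]}: π^{-1}(V) = {x53} ∉ τ ✗.
  V = {[x52], [x53]}: π^{-1}(V) = {x52, x53} ∉ τ ✗.
  V = {[x54=x56]}: π^{-1}(V) = {x54, x56} ∉ τ ✗.
  V = {[x52], [x54=x56]}: π^{-1}(V) = {x52, x54, x56} ∉ τ ✗.
  V = {[x53], [x54=x56]}: π^{-1}(V) = {x53, x54, x56} ∉ τ ✗.
  V = {[x52], [x53], [x54=x56]}: π^{-1}(V) = {x52, x53, x54, x56} ∉ τ ✗.
  V = {[x55]}: π^{-1}(V) = {x55} ∉ τ ✗.
  V = {[x52], [x55]}: π^{-1}(V) = {x52, x55} ∉ τ ✗.
  V = {[x53], [x55]}: π^{-1}(V) = {x53, x55} ∉ τ ✗.
  V = {[x52], [x53], [x55]}: π^{-1}(V) = {x52, x53, x55} ∉ τ ✗.
  V = {[x54=x56], [x55]}: π^{-1}(V) = {x54, x55, x56} ∉ τ ✗.
  V = {[x52], [x54=x56], [x55]}: π^{-1}(V) = {x52, x54, x55, x56} ∉ τ ✗.
  V = {[x53], [x54=x56], [x55]}: π^{-1}(V) = {x53, x54, x55, x56} ∉ τ ✗.
  V = {[x52], [x53], [x54=x56], [x55]}: π^{-1}(V) = {x52, x53, x54, x55, x56} ∈ τ ✓.
Open sets in the quotient: τ_Q = {{}, {[x52], [x53], [x54=x56], [x55]}} (2 elements).


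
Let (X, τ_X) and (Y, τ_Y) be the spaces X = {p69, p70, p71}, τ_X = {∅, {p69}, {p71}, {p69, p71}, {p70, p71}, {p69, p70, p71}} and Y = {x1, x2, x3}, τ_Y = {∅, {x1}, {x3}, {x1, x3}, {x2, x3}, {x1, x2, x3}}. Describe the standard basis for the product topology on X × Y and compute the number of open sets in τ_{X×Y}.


Basis B = {∅ × ∅, {p69} × {x1}, {p69} × {x3}, {p71} × {x1}, {p71} × {x3}, {p69} × {x1, x3}, {p69, p71} × {x1}, {p69} × {x2, x3}, {p69, p71} × {x3}, {p70, p71} × {x1}, {p70, p71} × {x3}, {p71} × {x1, x3}, {p71} × {x2, x3}, {p69} × {x1, x2, x3}, {p69, p70, p71} × {x1}, {p69, p70, p71} × {x3}, {p71} × {x1, x2, x3}, {p69, p71} × {x1, x3}, {p69, p71} × {x2, x3}, {p70, p71} × {x1, x3}, {p70, p71} × {x2, x3}, {p69, p71} × {x1, x2, x3}, {p69, p70, p71} × {x1, x3}, {p69, p70, p71} × {x2, x3}, {p70, p71} × {x1, x2, x3}, {p69, p70, p71} × {x1, x2, x3}}; |τ_{X×Y}| = 108.

Enumerate products U × V with U ∈ τ_X, V ∈ τ_Y (deduplicated):
  ∅ × ∅ = {} (∅)
  {p69} × {x1} = {(p69,x1)}
  {p69} × {x3} = {(p69,x3)}
  {p71} × {x1} = {(p71,x1)}
  {p71} × {x3} = {(p71,x3)}
  {p69} × {x1, x3} = {(p69,x1), (p69,x3)}
  {p69, p71} × {x1} = {(p69,x1), (p71,x1)}
  {p69} × {x2, x3} = {(p69,x2), (p69,x3)}
  {p69, p71} × {x3} = {(p69,x3), (p71,x3)}
  {p70, p71} × {x1} = {(p70,x1), (p71,x1)}
  {p70, p71} × {x3} = {(p70,x3), (p71,x3)}
  {p71} × {x1, x3} = {(p71,x1), (p71,x3)}
  {p71} × {x2, x3} = {(p71,x2), (p71,x3)}
  {p69} × {x1, x2, x3} = {(p69,x1), (p69,x2), (p69,x3)}
  {p69, p70, p71} × {x1} = {(p69,x1), (p70,x1), (p71,x1)}
  {p69, p70, p71} × {x3} = {(p69,x3), (p70,x3), (p71,x3)}
  {p71} × {x1, x2, x3} = {(p71,x1), (p71,x2), (p71,x3)}
  {p69, p71} × {x1, x3} = {(p69,x1), (p69,x3), (p71,x1), (p71,x3)}
  {p69, p71} × {x2, x3} = {(p69,x2), (p69,x3), (p71,x2), (p71,x3)}
  {p70, p71} × {x1, x3} = {(p70,x1), (p70,x3), (p71,x1), (p71,x3)}
  {p70, p71} × {x2, x3} = {(p70,x2), (p70,x3), (p71,x2), (p71,x3)}
  {p69, p71} × {x1, x2, x3} = {(p69,x1), (p69,x2), (p69,x3), (p71,x1), (p71,x2), (p71,x3)}
  {p69, p70, p71} × {x1, x3} = {(p69,x1), (p69,x3), (p70,x1), (p70,x3), (p71,x1), (p71,x3)}
  {p69, p70, p71} × {x2, x3} = {(p69,x2), (p69,x3), (p70,x2), (p70,x3), (p71,x2), (p71,x3)}
  {p70, p71} × {x1, x2, x3} = {(p70,x1), (p70,x2), (p70,x3), (p71,x1), (p71,x2), (p71,x3)}
  {p69, p70, p71} × {x1, x2, x3} = {(p69,x1), (p69,x2), (p69,x3), (p70,x1), (p70,x2), (p70,x3), (p71,x1), (p71,x2), (p71,x3)}
These 26 distinct sets form the basis B.
Close under arbitrary unions to get τ_{X×Y}; counting gives |τ_{X×Y}| = 108.


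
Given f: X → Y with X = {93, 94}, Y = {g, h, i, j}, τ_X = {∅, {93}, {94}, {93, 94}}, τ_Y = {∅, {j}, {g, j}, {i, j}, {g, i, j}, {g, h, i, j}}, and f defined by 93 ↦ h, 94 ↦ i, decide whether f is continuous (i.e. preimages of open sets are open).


f IS continuous.

Compute f^{-1}(U) for each U ∈ τ_Y:
  U = ∅: f^{-1}(U) = ∅ ∈ τ_X ✓.
  U = {j}: f^{-1}(U) = ∅ ∈ τ_X ✓.
  U = {g, j}: f^{-1}(U) = ∅ ∈ τ_X ✓.
  U = {i, j}: f^{-1}(U) = {94} ∈ τ_X ✓.
  U = {g, i, j}: f^{-1}(U) = {94} ∈ τ_X ✓.
  U = {g, h, i, j}: f^{-1}(U) = {93, 94} ∈ τ_X ✓.
Every preimage lies in τ_X, so f IS continuous.


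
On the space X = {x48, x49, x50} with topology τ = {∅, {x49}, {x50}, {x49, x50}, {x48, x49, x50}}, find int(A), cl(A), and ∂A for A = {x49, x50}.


int(A) = {x49, x50}, cl(A) = {x48, x49, x50}, ∂A = {x48}.

Closed sets in (X, τ) are complements of opens:
  closed(X, τ) = {∅, {x48}, {x48, x49}, {x48, x50}, {x48, x49, x50}}.
int(A) = ⋃ {U ∈ τ : U ⊆ A}. Opens contained in A: ∅, {x49}, {x50}, {x49, x50}.
Taking the union of these: int(A) = {x49, x50}.
cl(A) = ⋂ {C closed : A ⊆ C}. Closed sets containing A: {x48, x49, x50}.
Intersecting these: cl(A) = {x48, x49, x50}.
∂A = cl(A) ∖ int(A) = {x48, x49, x50} ∖ {x49, x50} = {x48}.


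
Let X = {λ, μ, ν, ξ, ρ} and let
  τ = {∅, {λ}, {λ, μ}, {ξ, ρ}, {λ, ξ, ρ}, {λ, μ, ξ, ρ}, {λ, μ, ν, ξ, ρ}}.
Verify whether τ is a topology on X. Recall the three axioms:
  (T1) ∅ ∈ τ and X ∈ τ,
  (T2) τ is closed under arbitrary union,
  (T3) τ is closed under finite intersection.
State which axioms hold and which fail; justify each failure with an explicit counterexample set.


τ IS a topology on X.

Axiom (T1): ∅ ∈ τ? Yes; X ∈ τ? Yes.
Axiom (T2/T3): check pairwise unions and intersections of members of τ.
All pairwise intersections and unions checked — each lies in τ. Therefore τ satisfies (T1), (T2), (T3): it IS a topology on X.


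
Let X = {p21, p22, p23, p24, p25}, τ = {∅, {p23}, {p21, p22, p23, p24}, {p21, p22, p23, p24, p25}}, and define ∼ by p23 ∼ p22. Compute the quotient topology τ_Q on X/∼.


X/∼ = {[p21], [p22=p23], [p24], [p25]}; |τ_Q| = 3.

Equivalence classes: [p21], [p22=p23], [p24], [p25].
Quotient map π: X → X/∼ sends p21 ↦ [p21], p22 ↦ [p22=p23], p23 ↦ [p22=p23], p24 ↦ [p24], p25 ↦ [p25].
For each subset V ⊆ X/∼, compute π^{-1}(V) ⊆ X and check whether π^{-1}(V) ∈ τ. V is open in τ_Q iff π^{-1}(V) ∈ τ.
  V = {}: π^{-1}(V) = ∅ ∈ τ ✓.
  V = {[p21]}: π^{-1}(V) = {p21} ∉ τ ✗.
  V = {[p22=p23]}: π^{-1}(V) = {p22, p23} ∉ τ ✗.
  V = {[p21], [p22=p23]}: π^{-1}(V) = {p21, p22, p23} ∉ τ ✗.
  V = {[p24]}: π^{-1}(V) = {p24} ∉ τ ✗.
  V = {[p21], [p24]}: π^{-1}(V) = {p21, p24} ∉ τ ✗.
  V = {[p22=p23], [p24]}: π^{-1}(V) = {p22, p23, p24} ∉ τ ✗.
  V = {[p21], [p22=p23], [p24]}: π^{-1}(V) = {p21, p22, p23, p24} ∈ τ ✓.
  V = {[p25]}: π^{-1}(V) = {p25} ∉ τ ✗.
  V = {[p21], [p25]}: π^{-1}(V) = {p21, p25} ∉ τ ✗.
  V = {[p22=p23], [p25]}: π^{-1}(V) = {p22, p23, p25} ∉ τ ✗.
  V = {[p21], [p22=p23], [p25]}: π^{-1}(V) = {p21, p22, p23, p25} ∉ τ ✗.
  V = {[p24], [p25]}: π^{-1}(V) = {p24, p25} ∉ τ ✗.
  V = {[p21], [p24], [p25]}: π^{-1}(V) = {p21, p24, p25} ∉ τ ✗.
  V = {[p22=p23], [p24], [p25]}: π^{-1}(V) = {p22, p23, p24, p25} ∉ τ ✗.
  V = {[p21], [p22=p23], [p24], [p25]}: π^{-1}(V) = {p21, p22, p23, p24, p25} ∈ τ ✓.
Open sets in the quotient: τ_Q = {{}, {[p21], [p22=p23], [p24]}, {[p21], [p22=p23], [p24], [p25]}} (3 elements).


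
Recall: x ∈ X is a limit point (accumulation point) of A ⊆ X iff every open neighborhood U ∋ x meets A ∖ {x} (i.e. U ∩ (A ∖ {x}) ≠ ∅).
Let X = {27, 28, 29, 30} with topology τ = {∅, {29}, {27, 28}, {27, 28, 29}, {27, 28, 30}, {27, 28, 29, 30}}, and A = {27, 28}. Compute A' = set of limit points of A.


A' = {27, 28, 30}

For each x ∈ X, list the open sets U ∈ τ with x ∈ U, then check whether U ∩ (A ∖ {x}) ≠ ∅ for every such U.
  x = 27: opens ∋ x are {27, 28}, {27, 28, 29}, {27, 28, 30}, {27, 28, 29, 30}; each meets A ∖ {27}, so x IS a limit point.
  x = 28: opens ∋ x are {27, 28}, {27, 28, 29}, {27, 28, 30}, {27, 28, 29, 30}; each meets A ∖ {28}, so x IS a limit point.
  x = 29: open {29} ∋ x has {29} ∩ (A ∖ {29}) = ∅, so x is NOT a limit point.
  x = 30: opens ∋ x are {27, 28, 30}, {27, 28, 29, 30}; each meets A ∖ {30}, so x IS a limit point.
Collecting: A' = {27, 28, 30}.


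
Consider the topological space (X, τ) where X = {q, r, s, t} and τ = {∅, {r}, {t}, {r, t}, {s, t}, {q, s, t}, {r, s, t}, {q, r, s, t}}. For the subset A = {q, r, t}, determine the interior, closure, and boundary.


int(A) = {r, t}, cl(A) = {q, r, s, t}, ∂A = {q, s}.

Closed sets in (X, τ) are complements of opens:
  closed(X, τ) = {∅, {q}, {r}, {q, r}, {q, s}, {q, r, s}, {q, s, t}, {q, r, s, t}}.
int(A) = ⋃ {U ∈ τ : U ⊆ A}. Opens contained in A: ∅, {r}, {t}, {r, t}.
Taking the union of these: int(A) = {r, t}.
cl(A) = ⋂ {C closed : A ⊆ C}. Closed sets containing A: {q, r, s, t}.
Intersecting these: cl(A) = {q, r, s, t}.
∂A = cl(A) ∖ int(A) = {q, r, s, t} ∖ {r, t} = {q, s}.


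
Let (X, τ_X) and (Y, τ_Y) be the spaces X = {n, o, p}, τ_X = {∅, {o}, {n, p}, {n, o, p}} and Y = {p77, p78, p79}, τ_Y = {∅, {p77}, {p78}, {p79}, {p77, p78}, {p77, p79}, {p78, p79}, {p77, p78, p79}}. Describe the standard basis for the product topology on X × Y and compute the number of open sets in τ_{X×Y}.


Basis B = {∅ × ∅, {o} × {p77}, {o} × {p78}, {o} × {p79}, {n, p} × {p77}, {n, p} × {p78}, {n, p} × {p79}, {o} × {p77, p78}, {o} × {p77, p79}, {o} × {p78, p79}, {n, o, p} × {p77}, {n, o, p} × {p78}, {n, o, p} × {p79}, {o} × {p77, p78, p79}, {n, p} × {p77, p78}, {n, p} × {p77, p79}, {n, p} × {p78, p79}, {n, p} × {p77, p78, p79}, {n, o, p} × {p77, p78}, {n, o, p} × {p77, p79}, {n, o, p} × {p78, p79}, {n, o, p} × {p77, p78, p79}}; |τ_{X×Y}| = 64.

Enumerate products U × V with U ∈ τ_X, V ∈ τ_Y (deduplicated):
  ∅ × ∅ = {} (∅)
  {o} × {p77} = {(o,p77)}
  {o} × {p78} = {(o,p78)}
  {o} × {p79} = {(o,p79)}
  {n, p} × {p77} = {(n,p77), (p,p77)}
  {n, p} × {p78} = {(n,p78), (p,p78)}
  {n, p} × {p79} = {(n,p79), (p,p79)}
  {o} × {p77, p78} = {(o,p77), (o,p78)}
  {o} × {p77, p79} = {(o,p77), (o,p79)}
  {o} × {p78, p79} = {(o,p78), (o,p79)}
  {n, o, p} × {p77} = {(n,p77), (o,p77), (p,p77)}
  {n, o, p} × {p78} = {(n,p78), (o,p78), (p,p78)}
  {n, o, p} × {p79} = {(n,p79), (o,p79), (p,p79)}
  {o} × {p77, p78, p79} = {(o,p77), (o,p78), (o,p79)}
  {n, p} × {p77, p78} = {(n,p77), (n,p78), (p,p77), (p,p78)}
  {n, p} × {p77, p79} = {(n,p77), (n,p79), (p,p77), (p,p79)}
  {n, p} × {p78, p79} = {(n,p78), (n,p79), (p,p78), (p,p79)}
  {n, p} × {p77, p78, p79} = {(n,p77), (n,p78), (n,p79), (p,p77), (p,p78), (p,p79)}
  {n, o, p} × {p77, p78} = {(n,p77), (n,p78), (o,p77), (o,p78), (p,p77), (p,p78)}
  {n, o, p} × {p77, p79} = {(n,p77), (n,p79), (o,p77), (o,p79), (p,p77), (p,p79)}
  {n, o, p} × {p78, p79} = {(n,p78), (n,p79), (o,p78), (o,p79), (p,p78), (p,p79)}
  {n, o, p} × {p77, p78, p79} = {(n,p77), (n,p78), (n,p79), (o,p77), (o,p78), (o,p79), (p,p77), (p,p78), (p,p79)}
These 22 distinct sets form the basis B.
Close under arbitrary unions to get τ_{X×Y}; counting gives |τ_{X×Y}| = 64.


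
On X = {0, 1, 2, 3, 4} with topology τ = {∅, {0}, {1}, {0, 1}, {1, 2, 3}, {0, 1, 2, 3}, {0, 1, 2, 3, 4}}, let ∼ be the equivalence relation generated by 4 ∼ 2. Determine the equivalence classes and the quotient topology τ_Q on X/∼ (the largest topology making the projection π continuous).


X/∼ = {[0], [1], [2=4], [3]}; |τ_Q| = 5.

Equivalence classes: [0], [1], [2=4], [3].
Quotient map π: X → X/∼ sends 0 ↦ [0], 1 ↦ [1], 2 ↦ [2=4], 3 ↦ [3], 4 ↦ [2=4].
For each subset V ⊆ X/∼, compute π^{-1}(V) ⊆ X and check whether π^{-1}(V) ∈ τ. V is open in τ_Q iff π^{-1}(V) ∈ τ.
  V = {}: π^{-1}(V) = ∅ ∈ τ ✓.
  V = {[0]}: π^{-1}(V) = {0} ∈ τ ✓.
  V = {[1]}: π^{-1}(V) = {1} ∈ τ ✓.
  V = {[0], [1]}: π^{-1}(V) = {0, 1} ∈ τ ✓.
  V = {[2=4]}: π^{-1}(V) = {2, 4} ∉ τ ✗.
  V = {[0], [2=4]}: π^{-1}(V) = {0, 2, 4} ∉ τ ✗.
  V = {[1], [2=4]}: π^{-1}(V) = {1, 2, 4} ∉ τ ✗.
  V = {[0], [1], [2=4]}: π^{-1}(V) = {0, 1, 2, 4} ∉ τ ✗.
  V = {[3]}: π^{-1}(V) = {3} ∉ τ ✗.
  V = {[0], [3]}: π^{-1}(V) = {0, 3} ∉ τ ✗.
  V = {[1], [3]}: π^{-1}(V) = {1, 3} ∉ τ ✗.
  V = {[0], [1], [3]}: π^{-1}(V) = {0, 1, 3} ∉ τ ✗.
  V = {[2=4], [3]}: π^{-1}(V) = {2, 3, 4} ∉ τ ✗.
  V = {[0], [2=4], [3]}: π^{-1}(V) = {0, 2, 3, 4} ∉ τ ✗.
  V = {[1], [2=4], [3]}: π^{-1}(V) = {1, 2, 3, 4} ∉ τ ✗.
  V = {[0], [1], [2=4], [3]}: π^{-1}(V) = {0, 1, 2, 3, 4} ∈ τ ✓.
Open sets in the quotient: τ_Q = {{}, {[0]}, {[1]}, {[0], [1]}, {[0], [1], [2=4], [3]}} (5 elements).


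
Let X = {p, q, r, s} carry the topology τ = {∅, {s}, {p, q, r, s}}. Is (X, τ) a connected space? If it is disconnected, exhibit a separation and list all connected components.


(X, τ) is connected.

Find clopen sets (U ∈ τ with X ∖ U ∈ τ):
  U = ∅, X ∖ U = {p, q, r, s} — both open, so U is clopen.
  U = {p, q, r, s}, X ∖ U = ∅ — both open, so U is clopen.
Only trivial clopens (∅ and X) exist, so (X, τ) is connected.
Compute connected components by grouping points that agree on all clopens:
  component: {p, q, r, s}


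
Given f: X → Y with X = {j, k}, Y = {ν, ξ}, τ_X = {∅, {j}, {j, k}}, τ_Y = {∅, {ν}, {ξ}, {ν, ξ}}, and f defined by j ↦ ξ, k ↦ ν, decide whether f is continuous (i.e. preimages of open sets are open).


f is NOT continuous.

Compute f^{-1}(U) for each U ∈ τ_Y:
  U = ∅: f^{-1}(U) = ∅ ∈ τ_X ✓.
  U = {ν}: f^{-1}(U) = {k} ∉ τ_X ✗.
  U = {ξ}: f^{-1}(U) = {j} ∈ τ_X ✓.
  U = {ν, ξ}: f^{-1}(U) = {j, k} ∈ τ_X ✓.
Found U = {ν} with f^{-1}(U) = {k} not in τ_X. Therefore f is NOT continuous.


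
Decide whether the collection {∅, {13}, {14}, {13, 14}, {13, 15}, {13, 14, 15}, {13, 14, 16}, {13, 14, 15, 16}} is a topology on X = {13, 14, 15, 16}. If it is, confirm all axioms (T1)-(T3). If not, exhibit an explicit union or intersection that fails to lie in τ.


τ IS a topology on X.

Axiom (T1): ∅ ∈ τ? Yes; X ∈ τ? Yes.
Axiom (T2/T3): check pairwise unions and intersections of members of τ.
All pairwise intersections and unions checked — each lies in τ. Therefore τ satisfies (T1), (T2), (T3): it IS a topology on X.


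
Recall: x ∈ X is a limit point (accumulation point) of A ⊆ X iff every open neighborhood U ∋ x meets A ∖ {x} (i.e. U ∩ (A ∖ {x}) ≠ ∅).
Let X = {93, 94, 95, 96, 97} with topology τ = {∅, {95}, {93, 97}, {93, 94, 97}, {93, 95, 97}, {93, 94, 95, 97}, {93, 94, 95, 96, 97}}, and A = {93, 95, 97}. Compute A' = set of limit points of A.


A' = {93, 94, 96, 97}

For each x ∈ X, list the open sets U ∈ τ with x ∈ U, then check whether U ∩ (A ∖ {x}) ≠ ∅ for every such U.
  x = 93: opens ∋ x are {93, 97}, {93, 94, 97}, {93, 95, 97}, {93, 94, 95, 97}, {93, 94, 95, 96, 97}; each meets A ∖ {93}, so x IS a limit point.
  x = 94: opens ∋ x are {93, 94, 97}, {93, 94, 95, 97}, {93, 94, 95, 96, 97}; each meets A ∖ {94}, so x IS a limit point.
  x = 95: open {95} ∋ x has {95} ∩ (A ∖ {95}) = ∅, so x is NOT a limit point.
  x = 96: opens ∋ x are {93, 94, 95, 96, 97}; each meets A ∖ {96}, so x IS a limit point.
  x = 97: opens ∋ x are {93, 97}, {93, 94, 97}, {93, 95, 97}, {93, 94, 95, 97}, {93, 94, 95, 96, 97}; each meets A ∖ {97}, so x IS a limit point.
Collecting: A' = {93, 94, 96, 97}.


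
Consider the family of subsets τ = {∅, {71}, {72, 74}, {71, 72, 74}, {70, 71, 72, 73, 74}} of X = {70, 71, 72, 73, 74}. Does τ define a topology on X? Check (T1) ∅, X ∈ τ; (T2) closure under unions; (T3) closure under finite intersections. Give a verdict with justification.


τ IS a topology on X.

Axiom (T1): ∅ ∈ τ? Yes; X ∈ τ? Yes.
Axiom (T2/T3): check pairwise unions and intersections of members of τ.
All pairwise intersections and unions checked — each lies in τ. Therefore τ satisfies (T1), (T2), (T3): it IS a topology on X.


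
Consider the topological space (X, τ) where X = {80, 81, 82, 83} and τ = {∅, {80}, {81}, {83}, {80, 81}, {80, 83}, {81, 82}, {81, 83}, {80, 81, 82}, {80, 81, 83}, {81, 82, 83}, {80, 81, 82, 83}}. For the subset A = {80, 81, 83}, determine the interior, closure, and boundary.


int(A) = {80, 81, 83}, cl(A) = {80, 81, 82, 83}, ∂A = {82}.

Closed sets in (X, τ) are complements of opens:
  closed(X, τ) = {∅, {80}, {82}, {83}, {80, 82}, {80, 83}, {81, 82}, {82, 83}, {80, 81, 82}, {80, 82, 83}, {81, 82, 83}, {80, 81, 82, 83}}.
int(A) = ⋃ {U ∈ τ : U ⊆ A}. Opens contained in A: ∅, {80}, {81}, {83}, {80, 81}, {80, 83}, {81, 83}, {80, 81, 83}.
Taking the union of these: int(A) = {80, 81, 83}.
cl(A) = ⋂ {C closed : A ⊆ C}. Closed sets containing A: {80, 81, 82, 83}.
Intersecting these: cl(A) = {80, 81, 82, 83}.
∂A = cl(A) ∖ int(A) = {80, 81, 82, 83} ∖ {80, 81, 83} = {82}.


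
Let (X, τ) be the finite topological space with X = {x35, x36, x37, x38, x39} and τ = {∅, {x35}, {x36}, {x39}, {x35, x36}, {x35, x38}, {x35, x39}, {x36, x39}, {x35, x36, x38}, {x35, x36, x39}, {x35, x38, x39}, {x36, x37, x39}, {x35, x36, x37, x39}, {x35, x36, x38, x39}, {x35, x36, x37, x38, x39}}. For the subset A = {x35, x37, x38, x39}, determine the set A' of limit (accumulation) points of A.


A' = {x37, x38}

For each x ∈ X, list the open sets U ∈ τ with x ∈ U, then check whether U ∩ (A ∖ {x}) ≠ ∅ for every such U.
  x = x35: open {x35} ∋ x has {x35} ∩ (A ∖ {x35}) = ∅, so x is NOT a limit point.
  x = x36: open {x36} ∋ x has {x36} ∩ (A ∖ {x36}) = ∅, so x is NOT a limit point.
  x = x37: opens ∋ x are {x36, x37, x39}, {x35, x36, x37, x39}, {x35, x36, x37, x38, x39}; each meets A ∖ {x37}, so x IS a limit point.
  x = x38: opens ∋ x are {x35, x38}, {x35, x36, x38}, {x35, x38, x39}, {x35, x36, x38, x39}, {x35, x36, x37, x38, x39}; each meets A ∖ {x38}, so x IS a limit point.
  x = x39: open {x39} ∋ x has {x39} ∩ (A ∖ {x39}) = ∅, so x is NOT a limit point.
Collecting: A' = {x37, x38}.


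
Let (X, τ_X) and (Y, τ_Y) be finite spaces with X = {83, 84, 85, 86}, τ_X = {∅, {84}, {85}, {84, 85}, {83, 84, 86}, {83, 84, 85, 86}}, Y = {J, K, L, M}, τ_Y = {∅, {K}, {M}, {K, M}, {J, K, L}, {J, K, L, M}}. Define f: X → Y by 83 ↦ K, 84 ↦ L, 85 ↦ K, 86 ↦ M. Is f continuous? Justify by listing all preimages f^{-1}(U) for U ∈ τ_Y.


f is NOT continuous.

Compute f^{-1}(U) for each U ∈ τ_Y:
  U = ∅: f^{-1}(U) = ∅ ∈ τ_X ✓.
  U = {K}: f^{-1}(U) = {83, 85} ∉ τ_X ✗.
  U = {M}: f^{-1}(U) = {86} ∉ τ_X ✗.
  U = {K, M}: f^{-1}(U) = {83, 85, 86} ∉ τ_X ✗.
  U = {J, K, L}: f^{-1}(U) = {83, 84, 85} ∉ τ_X ✗.
  U = {J, K, L, M}: f^{-1}(U) = {83, 84, 85, 86} ∈ τ_X ✓.
Found U = {K} with f^{-1}(U) = {83, 85} not in τ_X. Therefore f is NOT continuous.


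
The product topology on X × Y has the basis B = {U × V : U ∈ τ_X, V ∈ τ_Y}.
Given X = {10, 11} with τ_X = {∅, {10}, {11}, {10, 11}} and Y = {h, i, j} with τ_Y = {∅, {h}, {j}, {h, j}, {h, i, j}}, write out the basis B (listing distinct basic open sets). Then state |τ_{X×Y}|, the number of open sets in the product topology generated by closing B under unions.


Basis B = {∅ × ∅, {10} × {h}, {10} × {j}, {11} × {h}, {11} × {j}, {10} × {h, j}, {10, 11} × {h}, {10, 11} × {j}, {11} × {h, j}, {10} × {h, i, j}, {11} × {h, i, j}, {10, 11} × {h, j}, {10, 11} × {h, i, j}}; |τ_{X×Y}| = 25.

Enumerate products U × V with U ∈ τ_X, V ∈ τ_Y (deduplicated):
  ∅ × ∅ = {} (∅)
  {10} × {h} = {(10,h)}
  {10} × {j} = {(10,j)}
  {11} × {h} = {(11,h)}
  {11} × {j} = {(11,j)}
  {10} × {h, j} = {(10,h), (10,j)}
  {10, 11} × {h} = {(10,h), (11,h)}
  {10, 11} × {j} = {(10,j), (11,j)}
  {11} × {h, j} = {(11,h), (11,j)}
  {10} × {h, i, j} = {(10,h), (10,i), (10,j)}
  {11} × {h, i, j} = {(11,h), (11,i), (11,j)}
  {10, 11} × {h, j} = {(10,h), (10,j), (11,h), (11,j)}
  {10, 11} × {h, i, j} = {(10,h), (10,i), (10,j), (11,h), (11,i), (11,j)}
These 13 distinct sets form the basis B.
Close under arbitrary unions to get τ_{X×Y}; counting gives |τ_{X×Y}| = 25.


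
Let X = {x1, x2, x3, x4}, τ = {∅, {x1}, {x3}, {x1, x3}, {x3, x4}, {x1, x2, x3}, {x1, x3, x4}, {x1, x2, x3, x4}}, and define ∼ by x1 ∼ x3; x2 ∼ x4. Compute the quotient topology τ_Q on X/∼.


X/∼ = {[x1=x3], [x2=x4]}; |τ_Q| = 3.

Equivalence classes: [x1=x3], [x2=x4].
Quotient map π: X → X/∼ sends x1 ↦ [x1=x3], x2 ↦ [x2=x4], x3 ↦ [x1=x3], x4 ↦ [x2=x4].
For each subset V ⊆ X/∼, compute π^{-1}(V) ⊆ X and check whether π^{-1}(V) ∈ τ. V is open in τ_Q iff π^{-1}(V) ∈ τ.
  V = {}: π^{-1}(V) = ∅ ∈ τ ✓.
  V = {[x1=x3]}: π^{-1}(V) = {x1, x3} ∈ τ ✓.
  V = {[x2=x4]}: π^{-1}(V) = {x2, x4} ∉ τ ✗.
  V = {[x1=x3], [x2=x4]}: π^{-1}(V) = {x1, x2, x3, x4} ∈ τ ✓.
Open sets in the quotient: τ_Q = {{}, {[x1=x3]}, {[x1=x3], [x2=x4]}} (3 elements).


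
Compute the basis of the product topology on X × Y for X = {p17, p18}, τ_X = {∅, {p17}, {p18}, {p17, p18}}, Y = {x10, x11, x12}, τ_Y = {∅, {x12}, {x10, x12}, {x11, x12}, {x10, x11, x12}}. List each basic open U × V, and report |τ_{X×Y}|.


Basis B = {∅ × ∅, {p17} × {x12}, {p18} × {x12}, {p17} × {x10, x12}, {p17} × {x11, x12}, {p17, p18} × {x12}, {p18} × {x10, x12}, {p18} × {x11, x12}, {p17} × {x10, x11, x12}, {p18} × {x10, x11, x12}, {p17, p18} × {x10, x12}, {p17, p18} × {x11, x12}, {p17, p18} × {x10, x11, x12}}; |τ_{X×Y}| = 25.

Enumerate products U × V with U ∈ τ_X, V ∈ τ_Y (deduplicated):
  ∅ × ∅ = {} (∅)
  {p17} × {x12} = {(p17,x12)}
  {p18} × {x12} = {(p18,x12)}
  {p17} × {x10, x12} = {(p17,x10), (p17,x12)}
  {p17} × {x11, x12} = {(p17,x11), (p17,x12)}
  {p17, p18} × {x12} = {(p17,x12), (p18,x12)}
  {p18} × {x10, x12} = {(p18,x10), (p18,x12)}
  {p18} × {x11, x12} = {(p18,x11), (p18,x12)}
  {p17} × {x10, x11, x12} = {(p17,x10), (p17,x11), (p17,x12)}
  {p18} × {x10, x11, x12} = {(p18,x10), (p18,x11), (p18,x12)}
  {p17, p18} × {x10, x12} = {(p17,x10), (p17,x12), (p18,x10), (p18,x12)}
  {p17, p18} × {x11, x12} = {(p17,x11), (p17,x12), (p18,x11), (p18,x12)}
  {p17, p18} × {x10, x11, x12} = {(p17,x10), (p17,x11), (p17,x12), (p18,x10), (p18,x11), (p18,x12)}
These 13 distinct sets form the basis B.
Close under arbitrary unions to get τ_{X×Y}; counting gives |τ_{X×Y}| = 25.


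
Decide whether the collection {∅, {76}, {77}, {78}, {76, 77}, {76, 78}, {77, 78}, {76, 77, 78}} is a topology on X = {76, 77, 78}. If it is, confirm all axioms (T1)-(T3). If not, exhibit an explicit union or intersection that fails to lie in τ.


τ IS a topology on X.

Axiom (T1): ∅ ∈ τ? Yes; X ∈ τ? Yes.
Axiom (T2/T3): check pairwise unions and intersections of members of τ.
All pairwise intersections and unions checked — each lies in τ. Therefore τ satisfies (T1), (T2), (T3): it IS a topology on X.


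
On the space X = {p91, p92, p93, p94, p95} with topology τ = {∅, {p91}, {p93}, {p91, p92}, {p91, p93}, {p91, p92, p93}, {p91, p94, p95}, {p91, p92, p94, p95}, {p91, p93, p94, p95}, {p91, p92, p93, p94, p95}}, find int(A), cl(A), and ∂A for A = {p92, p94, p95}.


int(A) = ∅, cl(A) = {p92, p94, p95}, ∂A = {p92, p94, p95}.

Closed sets in (X, τ) are complements of opens:
  closed(X, τ) = {∅, {p92}, {p93}, {p92, p93}, {p94, p95}, {p92, p94, p95}, {p93, p94, p95}, {p91, p92, p94, p95}, {p92, p93, p94, p95}, {p91, p92, p93, p94, p95}}.
int(A) = ⋃ {U ∈ τ : U ⊆ A}. Opens contained in A: ∅.
Taking the union of these: int(A) = ∅.
cl(A) = ⋂ {C closed : A ⊆ C}. Closed sets containing A: {p92, p94, p95}, {p91, p92, p94, p95}, {p92, p93, p94, p95}, {p91, p92, p93, p94, p95}.
Intersecting these: cl(A) = {p92, p94, p95}.
∂A = cl(A) ∖ int(A) = {p92, p94, p95} ∖ ∅ = {p92, p94, p95}.


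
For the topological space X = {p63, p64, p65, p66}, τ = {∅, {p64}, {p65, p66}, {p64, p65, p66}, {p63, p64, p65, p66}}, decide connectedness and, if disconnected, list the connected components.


(X, τ) is connected.

Find clopen sets (U ∈ τ with X ∖ U ∈ τ):
  U = ∅, X ∖ U = {p63, p64, p65, p66} — both open, so U is clopen.
  U = {p63, p64, p65, p66}, X ∖ U = ∅ — both open, so U is clopen.
Only trivial clopens (∅ and X) exist, so (X, τ) is connected.
Compute connected components by grouping points that agree on all clopens:
  component: {p63, p64, p65, p66}


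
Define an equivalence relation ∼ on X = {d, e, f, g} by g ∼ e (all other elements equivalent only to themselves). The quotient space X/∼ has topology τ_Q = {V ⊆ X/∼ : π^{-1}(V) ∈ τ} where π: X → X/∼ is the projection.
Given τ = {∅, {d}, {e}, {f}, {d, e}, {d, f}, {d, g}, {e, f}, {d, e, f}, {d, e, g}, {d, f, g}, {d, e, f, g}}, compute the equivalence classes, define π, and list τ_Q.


X/∼ = {[d], [e=g], [f]}; |τ_Q| = 6.

Equivalence classes: [d], [e=g], [f].
Quotient map π: X → X/∼ sends d ↦ [d], e ↦ [e=g], f ↦ [f], g ↦ [e=g].
For each subset V ⊆ X/∼, compute π^{-1}(V) ⊆ X and check whether π^{-1}(V) ∈ τ. V is open in τ_Q iff π^{-1}(V) ∈ τ.
  V = {}: π^{-1}(V) = ∅ ∈ τ ✓.
  V = {[d]}: π^{-1}(V) = {d} ∈ τ ✓.
  V = {[e=g]}: π^{-1}(V) = {e, g} ∉ τ ✗.
  V = {[d], [e=g]}: π^{-1}(V) = {d, e, g} ∈ τ ✓.
  V = {[f]}: π^{-1}(V) = {f} ∈ τ ✓.
  V = {[d], [f]}: π^{-1}(V) = {d, f} ∈ τ ✓.
  V = {[e=g], [f]}: π^{-1}(V) = {e, f, g} ∉ τ ✗.
  V = {[d], [e=g], [f]}: π^{-1}(V) = {d, e, f, g} ∈ τ ✓.
Open sets in the quotient: τ_Q = {{}, {[d]}, {[d], [e=g]}, {[f]}, {[d], [f]}, {[d], [e=g], [f]}} (6 elements).


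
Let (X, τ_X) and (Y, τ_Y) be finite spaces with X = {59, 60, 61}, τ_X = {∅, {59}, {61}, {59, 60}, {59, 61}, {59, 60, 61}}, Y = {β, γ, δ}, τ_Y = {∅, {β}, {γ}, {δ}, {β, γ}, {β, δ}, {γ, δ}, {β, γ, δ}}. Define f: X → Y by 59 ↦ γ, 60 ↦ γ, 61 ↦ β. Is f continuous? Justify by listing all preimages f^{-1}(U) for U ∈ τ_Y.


f IS continuous.

Compute f^{-1}(U) for each U ∈ τ_Y:
  U = ∅: f^{-1}(U) = ∅ ∈ τ_X ✓.
  U = {β}: f^{-1}(U) = {61} ∈ τ_X ✓.
  U = {γ}: f^{-1}(U) = {59, 60} ∈ τ_X ✓.
  U = {δ}: f^{-1}(U) = ∅ ∈ τ_X ✓.
  U = {β, γ}: f^{-1}(U) = {59, 60, 61} ∈ τ_X ✓.
  U = {β, δ}: f^{-1}(U) = {61} ∈ τ_X ✓.
  U = {γ, δ}: f^{-1}(U) = {59, 60} ∈ τ_X ✓.
  U = {β, γ, δ}: f^{-1}(U) = {59, 60, 61} ∈ τ_X ✓.
Every preimage lies in τ_X, so f IS continuous.


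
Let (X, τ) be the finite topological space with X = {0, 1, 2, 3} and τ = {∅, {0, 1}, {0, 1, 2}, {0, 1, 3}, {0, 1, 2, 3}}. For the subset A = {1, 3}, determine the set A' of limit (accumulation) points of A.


A' = {0, 2, 3}

For each x ∈ X, list the open sets U ∈ τ with x ∈ U, then check whether U ∩ (A ∖ {x}) ≠ ∅ for every such U.
  x = 0: opens ∋ x are {0, 1}, {0, 1, 2}, {0, 1, 3}, {0, 1, 2, 3}; each meets A ∖ {0}, so x IS a limit point.
  x = 1: open {0, 1} ∋ x has {0, 1} ∩ (A ∖ {1}) = ∅, so x is NOT a limit point.
  x = 2: opens ∋ x are {0, 1, 2}, {0, 1, 2, 3}; each meets A ∖ {2}, so x IS a limit point.
  x = 3: opens ∋ x are {0, 1, 3}, {0, 1, 2, 3}; each meets A ∖ {3}, so x IS a limit point.
Collecting: A' = {0, 2, 3}.


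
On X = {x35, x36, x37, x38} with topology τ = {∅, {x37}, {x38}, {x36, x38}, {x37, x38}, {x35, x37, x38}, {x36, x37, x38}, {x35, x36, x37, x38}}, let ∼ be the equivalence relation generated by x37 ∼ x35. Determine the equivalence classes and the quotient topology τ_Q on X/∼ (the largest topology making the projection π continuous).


X/∼ = {[x35=x37], [x36], [x38]}; |τ_Q| = 5.

Equivalence classes: [x35=x37], [x36], [x38].
Quotient map π: X → X/∼ sends x35 ↦ [x35=x37], x36 ↦ [x36], x37 ↦ [x35=x37], x38 ↦ [x38].
For each subset V ⊆ X/∼, compute π^{-1}(V) ⊆ X and check whether π^{-1}(V) ∈ τ. V is open in τ_Q iff π^{-1}(V) ∈ τ.
  V = {}: π^{-1}(V) = ∅ ∈ τ ✓.
  V = {[x35=x37]}: π^{-1}(V) = {x35, x37} ∉ τ ✗.
  V = {[x36]}: π^{-1}(V) = {x36} ∉ τ ✗.
  V = {[x35=x37], [x36]}: π^{-1}(V) = {x35, x36, x37} ∉ τ ✗.
  V = {[x38]}: π^{-1}(V) = {x38} ∈ τ ✓.
  V = {[x35=x37], [x38]}: π^{-1}(V) = {x35, x37, x38} ∈ τ ✓.
  V = {[x36], [x38]}: π^{-1}(V) = {x36, x38} ∈ τ ✓.
  V = {[x35=x37], [x36], [x38]}: π^{-1}(V) = {x35, x36, x37, x38} ∈ τ ✓.
Open sets in the quotient: τ_Q = {{}, {[x38]}, {[x35=x37], [x38]}, {[x36], [x38]}, {[x35=x37], [x36], [x38]}} (5 elements).
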